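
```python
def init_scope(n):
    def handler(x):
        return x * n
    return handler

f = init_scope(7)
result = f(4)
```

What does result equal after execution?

Step 1: init_scope(7) creates a closure capturing n = 7.
Step 2: f(4) computes 4 * 7 = 28.
Step 3: result = 28

The answer is 28.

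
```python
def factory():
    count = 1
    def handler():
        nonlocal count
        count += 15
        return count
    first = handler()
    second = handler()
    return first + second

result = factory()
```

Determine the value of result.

Step 1: count starts at 1.
Step 2: First call: count = 1 + 15 = 16, returns 16.
Step 3: Second call: count = 16 + 15 = 31, returns 31.
Step 4: result = 16 + 31 = 47

The answer is 47.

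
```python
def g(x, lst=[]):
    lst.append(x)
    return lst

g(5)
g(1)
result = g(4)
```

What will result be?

Step 1: Mutable default argument gotcha! The list [] is created once.
Step 2: Each call appends to the SAME list: [5], [5, 1], [5, 1, 4].
Step 3: result = [5, 1, 4]

The answer is [5, 1, 4].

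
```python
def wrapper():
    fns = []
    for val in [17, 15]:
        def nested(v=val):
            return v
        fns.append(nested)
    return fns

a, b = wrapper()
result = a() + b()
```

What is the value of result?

Step 1: Default argument v=val captures val at each iteration.
Step 2: a() returns 17 (captured at first iteration), b() returns 15 (captured at second).
Step 3: result = 17 + 15 = 32

The answer is 32.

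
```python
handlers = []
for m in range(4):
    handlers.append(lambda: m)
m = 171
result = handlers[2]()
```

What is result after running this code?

Step 1: Lambdas capture the variable m by reference, not by value.
Step 2: After the loop, m is reassigned to 171.
Step 3: handlers[2]() looks up the current m = 171. result = 171

The answer is 171.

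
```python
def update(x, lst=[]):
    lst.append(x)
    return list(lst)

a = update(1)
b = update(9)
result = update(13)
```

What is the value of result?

Step 1: Default list is shared. list() creates copies for return values.
Step 2: Internal list grows: [1] -> [1, 9] -> [1, 9, 13].
Step 3: result = [1, 9, 13]

The answer is [1, 9, 13].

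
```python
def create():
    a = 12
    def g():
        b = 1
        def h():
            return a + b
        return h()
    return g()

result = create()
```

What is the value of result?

Step 1: create() defines a = 12. g() defines b = 1.
Step 2: h() accesses both from enclosing scopes: a = 12, b = 1.
Step 3: result = 12 + 1 = 13

The answer is 13.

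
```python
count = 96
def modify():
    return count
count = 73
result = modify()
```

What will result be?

Step 1: count is first set to 96, then reassigned to 73.
Step 2: modify() is called after the reassignment, so it looks up the current global count = 73.
Step 3: result = 73

The answer is 73.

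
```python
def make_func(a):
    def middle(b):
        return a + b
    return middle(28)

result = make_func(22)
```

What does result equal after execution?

Step 1: make_func(22) passes a = 22.
Step 2: middle(28) has b = 28, reads a = 22 from enclosing.
Step 3: result = 22 + 28 = 50

The answer is 50.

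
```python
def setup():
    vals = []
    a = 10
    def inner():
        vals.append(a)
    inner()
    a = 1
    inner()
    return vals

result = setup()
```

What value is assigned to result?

Step 1: a = 10. inner() appends current a to vals.
Step 2: First inner(): appends 10. Then a = 1.
Step 3: Second inner(): appends 1 (closure sees updated a). result = [10, 1]

The answer is [10, 1].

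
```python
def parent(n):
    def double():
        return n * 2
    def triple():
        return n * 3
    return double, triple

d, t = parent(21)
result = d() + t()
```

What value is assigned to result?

Step 1: Both closures capture the same n = 21.
Step 2: d() = 21 * 2 = 42, t() = 21 * 3 = 63.
Step 3: result = 42 + 63 = 105

The answer is 105.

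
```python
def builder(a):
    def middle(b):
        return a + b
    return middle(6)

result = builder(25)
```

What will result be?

Step 1: builder(25) passes a = 25.
Step 2: middle(6) has b = 6, reads a = 25 from enclosing.
Step 3: result = 25 + 6 = 31

The answer is 31.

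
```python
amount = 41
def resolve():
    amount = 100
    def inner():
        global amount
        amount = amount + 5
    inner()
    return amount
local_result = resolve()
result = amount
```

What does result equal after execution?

Step 1: Global amount = 41. resolve() creates local amount = 100.
Step 2: inner() declares global amount and adds 5: global amount = 41 + 5 = 46.
Step 3: resolve() returns its local amount = 100 (unaffected by inner).
Step 4: result = global amount = 46

The answer is 46.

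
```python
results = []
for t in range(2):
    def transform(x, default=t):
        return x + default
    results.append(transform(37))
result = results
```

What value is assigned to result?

Step 1: Default argument default=t is evaluated at function definition time.
Step 2: Each iteration creates transform with default = current t value.
Step 3: transform(37) returns 37 + default. results = [37, 38]

The answer is [37, 38].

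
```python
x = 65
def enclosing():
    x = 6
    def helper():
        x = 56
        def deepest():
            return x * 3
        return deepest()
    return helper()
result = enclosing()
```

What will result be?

Step 1: deepest() looks up x through LEGB: not local, finds x = 56 in enclosing helper().
Step 2: Returns 56 * 3 = 168.
Step 3: result = 168

The answer is 168.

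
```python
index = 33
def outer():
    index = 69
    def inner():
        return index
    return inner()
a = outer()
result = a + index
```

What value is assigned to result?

Step 1: outer() has local index = 69. inner() reads from enclosing.
Step 2: outer() returns 69. Global index = 33 unchanged.
Step 3: result = 69 + 33 = 102

The answer is 102.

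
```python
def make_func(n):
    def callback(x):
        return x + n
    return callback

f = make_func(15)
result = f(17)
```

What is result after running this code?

Step 1: make_func(15) creates a closure that captures n = 15.
Step 2: f(17) calls the closure with x = 17, returning 17 + 15 = 32.
Step 3: result = 32

The answer is 32.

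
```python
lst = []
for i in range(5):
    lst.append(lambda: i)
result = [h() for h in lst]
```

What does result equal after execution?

Step 1: All 5 lambdas share the same variable i.
Step 2: After the loop, i = 4.
Step 3: Each call returns 4. result = [4, 4, 4, 4, 4]

The answer is [4, 4, 4, 4, 4].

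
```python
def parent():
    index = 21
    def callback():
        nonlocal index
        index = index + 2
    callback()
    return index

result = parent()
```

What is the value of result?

Step 1: parent() sets index = 21.
Step 2: callback() uses nonlocal to modify index in parent's scope: index = 21 + 2 = 23.
Step 3: parent() returns the modified index = 23

The answer is 23.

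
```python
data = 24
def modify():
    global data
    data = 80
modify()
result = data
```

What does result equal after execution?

Step 1: data = 24 globally.
Step 2: modify() declares global data and sets it to 80.
Step 3: After modify(), global data = 80. result = 80

The answer is 80.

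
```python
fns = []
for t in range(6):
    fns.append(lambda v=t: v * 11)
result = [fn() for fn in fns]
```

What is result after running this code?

Step 1: Default arg v=t captures t at each iteration.
Step 2: fns[k] has v defaulting to k, returns k * 11.
Step 3: result = [0, 11, 22, 33, 44, 55]

The answer is [0, 11, 22, 33, 44, 55].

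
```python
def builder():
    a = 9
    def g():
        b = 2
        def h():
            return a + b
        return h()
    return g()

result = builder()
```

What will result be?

Step 1: builder() defines a = 9. g() defines b = 2.
Step 2: h() accesses both from enclosing scopes: a = 9, b = 2.
Step 3: result = 9 + 2 = 11

The answer is 11.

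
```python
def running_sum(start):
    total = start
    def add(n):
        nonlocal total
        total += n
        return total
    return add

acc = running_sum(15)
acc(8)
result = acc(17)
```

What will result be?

Step 1: running_sum(15) creates closure with total = 15.
Step 2: First acc(8): total = 15 + 8 = 23.
Step 3: Second acc(17): total = 23 + 17 = 40. result = 40

The answer is 40.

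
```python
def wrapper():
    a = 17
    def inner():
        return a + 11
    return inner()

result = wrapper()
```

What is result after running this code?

Step 1: wrapper() defines a = 17.
Step 2: inner() reads a = 17 from enclosing scope, returns 17 + 11 = 28.
Step 3: result = 28

The answer is 28.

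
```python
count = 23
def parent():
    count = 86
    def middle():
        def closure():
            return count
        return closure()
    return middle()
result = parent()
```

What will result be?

Step 1: parent() defines count = 86. middle() and closure() have no local count.
Step 2: closure() checks local (none), enclosing middle() (none), enclosing parent() and finds count = 86.
Step 3: result = 86

The answer is 86.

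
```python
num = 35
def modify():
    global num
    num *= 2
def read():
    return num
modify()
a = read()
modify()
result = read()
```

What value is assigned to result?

Step 1: num = 35.
Step 2: First modify(): num = 35 * 2 = 70.
Step 3: Second modify(): num = 70 * 2 = 140.
Step 4: read() returns 140

The answer is 140.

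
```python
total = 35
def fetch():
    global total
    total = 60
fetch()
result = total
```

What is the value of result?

Step 1: total = 35 globally.
Step 2: fetch() declares global total and sets it to 60.
Step 3: After fetch(), global total = 60. result = 60

The answer is 60.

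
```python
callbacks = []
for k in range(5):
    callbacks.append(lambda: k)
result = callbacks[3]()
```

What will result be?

Step 1: The loop creates 5 lambdas, all referencing the same variable k.
Step 2: After the loop, k = 4 (final value).
Step 3: callbacks[3]() looks up k at call time and finds 4. This is the late binding gotcha. result = 4

The answer is 4.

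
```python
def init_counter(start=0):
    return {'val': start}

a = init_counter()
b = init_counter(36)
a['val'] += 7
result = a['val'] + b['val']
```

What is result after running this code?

Step 1: init_counter() returns a new dict each call (immutable default 0).
Step 2: a = {'val': 0}, b = {'val': 36}.
Step 3: a['val'] += 7 = 7. result = 7 + 36 = 43

The answer is 43.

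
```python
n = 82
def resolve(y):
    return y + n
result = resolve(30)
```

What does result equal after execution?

Step 1: n = 82 is defined globally.
Step 2: resolve(30) uses parameter y = 30 and looks up n from global scope = 82.
Step 3: result = 30 + 82 = 112

The answer is 112.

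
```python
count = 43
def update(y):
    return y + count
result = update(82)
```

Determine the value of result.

Step 1: count = 43 is defined globally.
Step 2: update(82) uses parameter y = 82 and looks up count from global scope = 43.
Step 3: result = 82 + 43 = 125

The answer is 125.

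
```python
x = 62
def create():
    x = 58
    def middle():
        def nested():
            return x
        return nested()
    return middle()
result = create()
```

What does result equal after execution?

Step 1: create() defines x = 58. middle() and nested() have no local x.
Step 2: nested() checks local (none), enclosing middle() (none), enclosing create() and finds x = 58.
Step 3: result = 58

The answer is 58.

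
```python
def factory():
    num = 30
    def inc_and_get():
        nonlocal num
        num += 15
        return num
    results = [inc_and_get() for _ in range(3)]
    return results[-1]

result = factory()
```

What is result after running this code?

Step 1: num = 30.
Step 2: Three calls to inc_and_get(), each adding 15.
Step 3: Last value = 30 + 15 * 3 = 75

The answer is 75.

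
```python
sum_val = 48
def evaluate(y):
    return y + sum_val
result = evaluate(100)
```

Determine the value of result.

Step 1: sum_val = 48 is defined globally.
Step 2: evaluate(100) uses parameter y = 100 and looks up sum_val from global scope = 48.
Step 3: result = 100 + 48 = 148

The answer is 148.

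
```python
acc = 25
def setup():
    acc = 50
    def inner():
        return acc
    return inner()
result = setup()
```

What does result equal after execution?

Step 1: acc = 25 globally, but setup() defines acc = 50 locally.
Step 2: inner() looks up acc. Not in local scope, so checks enclosing scope (setup) and finds acc = 50.
Step 3: result = 50

The answer is 50.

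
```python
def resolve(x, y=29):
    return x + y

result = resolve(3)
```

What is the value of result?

Step 1: resolve(3) uses default y = 29.
Step 2: Returns 3 + 29 = 32.
Step 3: result = 32

The answer is 32.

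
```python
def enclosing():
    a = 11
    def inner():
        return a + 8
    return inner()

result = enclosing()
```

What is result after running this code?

Step 1: enclosing() defines a = 11.
Step 2: inner() reads a = 11 from enclosing scope, returns 11 + 8 = 19.
Step 3: result = 19

The answer is 19.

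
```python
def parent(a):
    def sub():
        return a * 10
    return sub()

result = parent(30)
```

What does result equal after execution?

Step 1: parent(30) binds parameter a = 30.
Step 2: sub() accesses a = 30 from enclosing scope.
Step 3: result = 30 * 10 = 300

The answer is 300.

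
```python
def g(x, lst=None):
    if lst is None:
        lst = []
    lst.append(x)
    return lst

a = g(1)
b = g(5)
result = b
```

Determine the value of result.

Step 1: None default with guard creates a NEW list each call.
Step 2: a = [1] (fresh list). b = [5] (another fresh list).
Step 3: result = [5] (this is the fix for mutable default)

The answer is [5].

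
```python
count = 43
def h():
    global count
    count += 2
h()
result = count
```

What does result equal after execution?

Step 1: count = 43 globally.
Step 2: h() modifies global count: count += 2 = 45.
Step 3: result = 45

The answer is 45.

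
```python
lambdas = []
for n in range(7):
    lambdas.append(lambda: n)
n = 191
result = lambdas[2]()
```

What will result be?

Step 1: Lambdas capture the variable n by reference, not by value.
Step 2: After the loop, n is reassigned to 191.
Step 3: lambdas[2]() looks up the current n = 191. result = 191

The answer is 191.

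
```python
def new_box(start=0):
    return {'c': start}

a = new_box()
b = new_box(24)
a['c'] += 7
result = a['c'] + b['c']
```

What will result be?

Step 1: new_box() returns a new dict each call (immutable default 0).
Step 2: a = {'c': 0}, b = {'c': 24}.
Step 3: a['c'] += 7 = 7. result = 7 + 24 = 31

The answer is 31.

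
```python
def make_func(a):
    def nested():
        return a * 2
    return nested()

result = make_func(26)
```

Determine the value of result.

Step 1: make_func(26) binds parameter a = 26.
Step 2: nested() accesses a = 26 from enclosing scope.
Step 3: result = 26 * 2 = 52

The answer is 52.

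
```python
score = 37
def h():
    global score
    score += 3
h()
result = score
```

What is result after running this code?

Step 1: score = 37 globally.
Step 2: h() modifies global score: score += 3 = 40.
Step 3: result = 40

The answer is 40.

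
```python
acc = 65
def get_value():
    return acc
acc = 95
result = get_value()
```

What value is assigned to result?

Step 1: acc is first set to 65, then reassigned to 95.
Step 2: get_value() is called after the reassignment, so it looks up the current global acc = 95.
Step 3: result = 95

The answer is 95.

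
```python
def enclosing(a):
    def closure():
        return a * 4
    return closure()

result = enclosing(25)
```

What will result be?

Step 1: enclosing(25) binds parameter a = 25.
Step 2: closure() accesses a = 25 from enclosing scope.
Step 3: result = 25 * 4 = 100

The answer is 100.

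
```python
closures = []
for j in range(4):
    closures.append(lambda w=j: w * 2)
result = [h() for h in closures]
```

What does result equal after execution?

Step 1: Default arg w=j captures j at each iteration.
Step 2: closures[k] has w defaulting to k, returns k * 2.
Step 3: result = [0, 2, 4, 6]

The answer is [0, 2, 4, 6].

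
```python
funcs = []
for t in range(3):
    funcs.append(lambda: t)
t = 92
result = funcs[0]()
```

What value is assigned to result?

Step 1: Lambdas capture the variable t by reference, not by value.
Step 2: After the loop, t is reassigned to 92.
Step 3: funcs[0]() looks up the current t = 92. result = 92

The answer is 92.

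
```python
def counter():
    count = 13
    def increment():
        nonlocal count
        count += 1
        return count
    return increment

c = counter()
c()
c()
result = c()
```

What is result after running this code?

Step 1: counter() creates closure with count = 13.
Step 2: Each c() call increments count via nonlocal. After 3 calls: 13 + 3 = 16.
Step 3: result = 16

The answer is 16.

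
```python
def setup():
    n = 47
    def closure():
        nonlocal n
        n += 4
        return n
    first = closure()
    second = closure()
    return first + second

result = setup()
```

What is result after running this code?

Step 1: n starts at 47.
Step 2: First call: n = 47 + 4 = 51, returns 51.
Step 3: Second call: n = 51 + 4 = 55, returns 55.
Step 4: result = 51 + 55 = 106

The answer is 106.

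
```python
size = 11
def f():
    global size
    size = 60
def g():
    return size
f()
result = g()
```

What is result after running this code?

Step 1: size = 11.
Step 2: f() sets global size = 60.
Step 3: g() reads global size = 60. result = 60

The answer is 60.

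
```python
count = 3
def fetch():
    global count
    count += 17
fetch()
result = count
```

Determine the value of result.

Step 1: count = 3 globally.
Step 2: fetch() modifies global count: count += 17 = 20.
Step 3: result = 20

The answer is 20.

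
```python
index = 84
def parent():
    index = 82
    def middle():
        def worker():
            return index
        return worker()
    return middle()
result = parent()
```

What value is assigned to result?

Step 1: parent() defines index = 82. middle() and worker() have no local index.
Step 2: worker() checks local (none), enclosing middle() (none), enclosing parent() and finds index = 82.
Step 3: result = 82

The answer is 82.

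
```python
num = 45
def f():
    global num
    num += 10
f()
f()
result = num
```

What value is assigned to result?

Step 1: num = 45.
Step 2: First f(): num = 45 + 10 = 55.
Step 3: Second f(): num = 55 + 10 = 65. result = 65

The answer is 65.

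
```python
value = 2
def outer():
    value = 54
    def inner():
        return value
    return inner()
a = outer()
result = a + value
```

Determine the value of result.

Step 1: outer() has local value = 54. inner() reads from enclosing.
Step 2: outer() returns 54. Global value = 2 unchanged.
Step 3: result = 54 + 2 = 56

The answer is 56.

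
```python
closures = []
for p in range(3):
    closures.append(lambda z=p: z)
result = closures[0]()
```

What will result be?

Step 1: Default argument z=p captures p's value at each iteration.
Step 2: closures[0] captured z = 0 when p was 0.
Step 3: result = 0

The answer is 0.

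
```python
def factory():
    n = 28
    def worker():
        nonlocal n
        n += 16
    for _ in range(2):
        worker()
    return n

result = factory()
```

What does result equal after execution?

Step 1: n = 28.
Step 2: worker() is called 2 times in a loop, each adding 16 via nonlocal.
Step 3: n = 28 + 16 * 2 = 60

The answer is 60.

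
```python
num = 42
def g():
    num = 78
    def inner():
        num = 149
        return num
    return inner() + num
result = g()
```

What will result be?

Step 1: g() has local num = 78. inner() has local num = 149.
Step 2: inner() returns its local num = 149.
Step 3: g() returns 149 + its own num (78) = 227

The answer is 227.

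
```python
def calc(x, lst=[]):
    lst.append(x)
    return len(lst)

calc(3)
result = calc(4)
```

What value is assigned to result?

Step 1: Mutable default list persists between calls.
Step 2: First call: lst = [3], len = 1. Second call: lst = [3, 4], len = 2.
Step 3: result = 2

The answer is 2.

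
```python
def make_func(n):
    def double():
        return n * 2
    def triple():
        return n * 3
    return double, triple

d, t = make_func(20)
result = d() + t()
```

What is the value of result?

Step 1: Both closures capture the same n = 20.
Step 2: d() = 20 * 2 = 40, t() = 20 * 3 = 60.
Step 3: result = 40 + 60 = 100

The answer is 100.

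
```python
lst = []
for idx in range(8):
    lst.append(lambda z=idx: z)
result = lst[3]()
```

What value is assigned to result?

Step 1: Default argument z=idx captures idx's value at each iteration.
Step 2: lst[3] captured z = 3 when idx was 3.
Step 3: result = 3

The answer is 3.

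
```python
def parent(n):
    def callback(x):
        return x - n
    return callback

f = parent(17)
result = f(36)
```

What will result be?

Step 1: parent(17) creates a closure capturing n = 17.
Step 2: f(36) computes 36 - 17 = 19.
Step 3: result = 19

The answer is 19.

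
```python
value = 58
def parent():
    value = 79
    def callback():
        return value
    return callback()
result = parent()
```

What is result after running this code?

Step 1: value = 58 globally, but parent() defines value = 79 locally.
Step 2: callback() looks up value. Not in local scope, so checks enclosing scope (parent) and finds value = 79.
Step 3: result = 79

The answer is 79.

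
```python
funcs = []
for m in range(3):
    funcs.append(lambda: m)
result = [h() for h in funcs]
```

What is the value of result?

Step 1: All 3 lambdas share the same variable m.
Step 2: After the loop, m = 2.
Step 3: Each call returns 2. result = [2, 2, 2]

The answer is [2, 2, 2].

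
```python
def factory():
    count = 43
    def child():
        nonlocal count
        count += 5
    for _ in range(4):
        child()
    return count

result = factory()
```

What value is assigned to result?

Step 1: count = 43.
Step 2: child() is called 4 times in a loop, each adding 5 via nonlocal.
Step 3: count = 43 + 5 * 4 = 63

The answer is 63.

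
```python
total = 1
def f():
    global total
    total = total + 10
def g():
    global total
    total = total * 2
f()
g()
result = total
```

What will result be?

Step 1: total = 1.
Step 2: f() adds 10: total = 1 + 10 = 11.
Step 3: g() doubles: total = 11 * 2 = 22.
Step 4: result = 22

The answer is 22.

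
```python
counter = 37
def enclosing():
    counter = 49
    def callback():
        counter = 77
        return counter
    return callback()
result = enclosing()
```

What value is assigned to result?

Step 1: Three scopes define counter: global (37), enclosing (49), callback (77).
Step 2: callback() has its own local counter = 77, which shadows both enclosing and global.
Step 3: result = 77 (local wins in LEGB)

The answer is 77.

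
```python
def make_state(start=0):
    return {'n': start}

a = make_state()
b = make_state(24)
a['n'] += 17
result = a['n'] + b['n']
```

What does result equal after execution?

Step 1: make_state() returns a new dict each call (immutable default 0).
Step 2: a = {'n': 0}, b = {'n': 24}.
Step 3: a['n'] += 17 = 17. result = 17 + 24 = 41

The answer is 41.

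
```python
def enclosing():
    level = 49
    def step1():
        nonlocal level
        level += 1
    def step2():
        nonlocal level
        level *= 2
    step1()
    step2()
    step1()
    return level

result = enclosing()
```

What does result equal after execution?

Step 1: level = 49.
Step 2: step1(): level = 49 + 1 = 50.
Step 3: step2(): level = 50 * 2 = 100.
Step 4: step1(): level = 100 + 1 = 101. result = 101

The answer is 101.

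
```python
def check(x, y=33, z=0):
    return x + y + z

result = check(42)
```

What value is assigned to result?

Step 1: check(42) uses defaults y = 33, z = 0.
Step 2: Returns 42 + 33 + 0 = 75.
Step 3: result = 75

The answer is 75.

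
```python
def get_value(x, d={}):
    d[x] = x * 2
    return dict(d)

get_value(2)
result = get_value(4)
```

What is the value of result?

Step 1: Mutable default dict is shared across calls.
Step 2: First call adds 2: 4. Second call adds 4: 8.
Step 3: result = {2: 4, 4: 8}

The answer is {2: 4, 4: 8}.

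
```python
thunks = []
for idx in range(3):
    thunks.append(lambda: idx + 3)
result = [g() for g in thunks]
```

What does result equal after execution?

Step 1: All lambdas capture idx by reference. After the loop, idx = 2.
Step 2: Each call returns 2 + 3 = 5.
Step 3: result = [5, 5, 5]

The answer is [5, 5, 5].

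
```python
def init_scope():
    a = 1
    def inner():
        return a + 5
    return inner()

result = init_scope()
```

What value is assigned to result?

Step 1: init_scope() defines a = 1.
Step 2: inner() reads a = 1 from enclosing scope, returns 1 + 5 = 6.
Step 3: result = 6

The answer is 6.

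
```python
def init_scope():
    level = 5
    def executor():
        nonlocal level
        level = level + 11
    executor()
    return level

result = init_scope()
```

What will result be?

Step 1: init_scope() sets level = 5.
Step 2: executor() uses nonlocal to modify level in init_scope's scope: level = 5 + 11 = 16.
Step 3: init_scope() returns the modified level = 16

The answer is 16.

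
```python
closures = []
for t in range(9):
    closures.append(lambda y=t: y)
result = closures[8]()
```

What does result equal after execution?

Step 1: Default argument y=t captures t's value at each iteration.
Step 2: closures[8] captured y = 8 when t was 8.
Step 3: result = 8

The answer is 8.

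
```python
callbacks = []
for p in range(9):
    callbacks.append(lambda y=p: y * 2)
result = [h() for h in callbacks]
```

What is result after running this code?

Step 1: Default arg y=p captures p at each iteration.
Step 2: callbacks[k] has y defaulting to k, returns k * 2.
Step 3: result = [0, 2, 4, 6, 8, 10, 12, 14, 16]

The answer is [0, 2, 4, 6, 8, 10, 12, 14, 16].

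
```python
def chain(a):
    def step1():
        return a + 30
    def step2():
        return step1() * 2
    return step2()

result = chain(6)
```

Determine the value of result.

Step 1: chain(6) captures a = 6.
Step 2: step2() calls step1() which returns 6 + 30 = 36.
Step 3: step2() returns 36 * 2 = 72

The answer is 72.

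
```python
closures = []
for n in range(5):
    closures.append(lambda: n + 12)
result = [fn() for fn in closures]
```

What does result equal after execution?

Step 1: All lambdas capture n by reference. After the loop, n = 4.
Step 2: Each call returns 4 + 12 = 16.
Step 3: result = [16, 16, 16, 16, 16]

The answer is [16, 16, 16, 16, 16].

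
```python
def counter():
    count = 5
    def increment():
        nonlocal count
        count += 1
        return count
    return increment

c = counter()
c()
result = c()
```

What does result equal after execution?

Step 1: counter() creates closure with count = 5.
Step 2: Each c() call increments count via nonlocal. After 2 calls: 5 + 2 = 7.
Step 3: result = 7

The answer is 7.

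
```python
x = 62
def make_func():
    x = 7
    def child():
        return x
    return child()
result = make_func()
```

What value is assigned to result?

Step 1: x = 62 globally, but make_func() defines x = 7 locally.
Step 2: child() looks up x. Not in local scope, so checks enclosing scope (make_func) and finds x = 7.
Step 3: result = 7

The answer is 7.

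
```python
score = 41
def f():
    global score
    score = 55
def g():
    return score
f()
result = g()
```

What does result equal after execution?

Step 1: score = 41.
Step 2: f() sets global score = 55.
Step 3: g() reads global score = 55. result = 55

The answer is 55.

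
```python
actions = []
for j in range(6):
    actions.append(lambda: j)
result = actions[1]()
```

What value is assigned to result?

Step 1: The loop creates 6 lambdas, all referencing the same variable j.
Step 2: After the loop, j = 5 (final value).
Step 3: actions[1]() looks up j at call time and finds 5. This is the late binding gotcha. result = 5

The answer is 5.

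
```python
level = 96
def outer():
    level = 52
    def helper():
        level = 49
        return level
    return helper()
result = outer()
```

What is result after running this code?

Step 1: Three scopes define level: global (96), outer (52), helper (49).
Step 2: helper() has its own local level = 49, which shadows both enclosing and global.
Step 3: result = 49 (local wins in LEGB)

The answer is 49.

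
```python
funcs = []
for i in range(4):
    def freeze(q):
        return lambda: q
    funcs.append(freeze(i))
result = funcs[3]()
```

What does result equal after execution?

Step 1: freeze(i) creates a new scope capturing q = i at call time.
Step 2: funcs[3] = freeze(3), so its lambda captures q = 3.
Step 3: result = 3 (closure factory fixes late binding)

The answer is 3.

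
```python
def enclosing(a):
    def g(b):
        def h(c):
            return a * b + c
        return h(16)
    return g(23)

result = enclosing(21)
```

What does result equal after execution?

Step 1: a = 21, b = 23, c = 16.
Step 2: h() computes a * b + c = 21 * 23 + 16 = 499.
Step 3: result = 499

The answer is 499.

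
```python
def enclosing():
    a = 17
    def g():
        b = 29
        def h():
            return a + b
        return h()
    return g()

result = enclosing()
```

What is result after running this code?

Step 1: enclosing() defines a = 17. g() defines b = 29.
Step 2: h() accesses both from enclosing scopes: a = 17, b = 29.
Step 3: result = 17 + 29 = 46

The answer is 46.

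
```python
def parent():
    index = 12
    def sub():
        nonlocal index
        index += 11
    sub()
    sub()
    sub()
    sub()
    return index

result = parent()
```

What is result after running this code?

Step 1: index starts at 12.
Step 2: sub() is called 4 times, each adding 11.
Step 3: index = 12 + 11 * 4 = 56

The answer is 56.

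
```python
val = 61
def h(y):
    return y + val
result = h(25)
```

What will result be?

Step 1: val = 61 is defined globally.
Step 2: h(25) uses parameter y = 25 and looks up val from global scope = 61.
Step 3: result = 25 + 61 = 86

The answer is 86.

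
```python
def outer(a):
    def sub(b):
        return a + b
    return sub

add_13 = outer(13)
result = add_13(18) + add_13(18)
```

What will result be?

Step 1: add_13 captures a = 13.
Step 2: add_13(18) = 13 + 18 = 31, called twice.
Step 3: result = 31 + 31 = 62

The answer is 62.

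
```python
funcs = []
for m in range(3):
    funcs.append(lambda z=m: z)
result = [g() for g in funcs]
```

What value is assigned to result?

Step 1: Default arg z=m captures m at each iteration.
Step 2: Each lambda has its own default: 0, 1, ..., 2.
Step 3: result = [0, 1, 2]

The answer is [0, 1, 2].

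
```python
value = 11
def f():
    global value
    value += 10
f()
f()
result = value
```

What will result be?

Step 1: value = 11.
Step 2: First f(): value = 11 + 10 = 21.
Step 3: Second f(): value = 21 + 10 = 31. result = 31

The answer is 31.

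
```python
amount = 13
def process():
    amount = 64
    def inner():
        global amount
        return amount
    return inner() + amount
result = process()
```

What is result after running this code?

Step 1: Global amount = 13. process() shadows with local amount = 64.
Step 2: inner() uses global keyword, so inner() returns global amount = 13.
Step 3: process() returns 13 + 64 = 77

The answer is 77.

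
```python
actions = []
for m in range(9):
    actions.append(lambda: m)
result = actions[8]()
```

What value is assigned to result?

Step 1: The loop creates 9 lambdas, all referencing the same variable m.
Step 2: After the loop, m = 8 (final value).
Step 3: actions[8]() looks up m at call time and finds 8. This is the late binding gotcha. result = 8

The answer is 8.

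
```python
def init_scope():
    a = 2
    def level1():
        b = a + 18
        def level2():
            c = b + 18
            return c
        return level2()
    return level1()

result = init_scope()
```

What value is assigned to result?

Step 1: a = 2. b = a + 18 = 20.
Step 2: c = b + 18 = 20 + 18 = 38.
Step 3: result = 38

The answer is 38.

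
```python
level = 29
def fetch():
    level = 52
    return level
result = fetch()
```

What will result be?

Step 1: Global level = 29.
Step 2: fetch() creates local level = 52, shadowing the global.
Step 3: Returns local level = 52. result = 52

The answer is 52.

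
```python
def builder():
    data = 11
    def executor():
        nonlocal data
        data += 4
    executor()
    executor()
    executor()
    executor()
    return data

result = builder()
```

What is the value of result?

Step 1: data starts at 11.
Step 2: executor() is called 4 times, each adding 4.
Step 3: data = 11 + 4 * 4 = 27

The answer is 27.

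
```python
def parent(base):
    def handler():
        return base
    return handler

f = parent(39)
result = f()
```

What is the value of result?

Step 1: parent(39) creates closure capturing base = 39.
Step 2: f() returns the captured base = 39.
Step 3: result = 39

The answer is 39.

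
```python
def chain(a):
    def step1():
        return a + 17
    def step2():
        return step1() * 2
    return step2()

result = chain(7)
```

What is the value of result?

Step 1: chain(7) captures a = 7.
Step 2: step2() calls step1() which returns 7 + 17 = 24.
Step 3: step2() returns 24 * 2 = 48

The answer is 48.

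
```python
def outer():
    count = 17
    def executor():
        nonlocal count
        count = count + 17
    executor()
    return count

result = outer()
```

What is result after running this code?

Step 1: outer() sets count = 17.
Step 2: executor() uses nonlocal to modify count in outer's scope: count = 17 + 17 = 34.
Step 3: outer() returns the modified count = 34

The answer is 34.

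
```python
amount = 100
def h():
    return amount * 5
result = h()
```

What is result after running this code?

Step 1: amount = 100 is defined globally.
Step 2: h() looks up amount from global scope = 100, then computes 100 * 5 = 500.
Step 3: result = 500

The answer is 500.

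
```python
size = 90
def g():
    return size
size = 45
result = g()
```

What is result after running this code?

Step 1: size is first set to 90, then reassigned to 45.
Step 2: g() is called after the reassignment, so it looks up the current global size = 45.
Step 3: result = 45

The answer is 45.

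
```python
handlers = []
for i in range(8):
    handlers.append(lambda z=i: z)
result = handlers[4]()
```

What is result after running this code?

Step 1: Default argument z=i captures i's value at each iteration.
Step 2: handlers[4] captured z = 4 when i was 4.
Step 3: result = 4

The answer is 4.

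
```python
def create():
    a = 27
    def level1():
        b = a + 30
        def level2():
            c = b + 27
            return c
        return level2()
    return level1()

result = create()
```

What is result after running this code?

Step 1: a = 27. b = a + 30 = 57.
Step 2: c = b + 27 = 57 + 27 = 84.
Step 3: result = 84

The answer is 84.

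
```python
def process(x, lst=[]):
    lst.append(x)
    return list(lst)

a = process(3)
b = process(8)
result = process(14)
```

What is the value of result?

Step 1: Default list is shared. list() creates copies for return values.
Step 2: Internal list grows: [3] -> [3, 8] -> [3, 8, 14].
Step 3: result = [3, 8, 14]

The answer is [3, 8, 14].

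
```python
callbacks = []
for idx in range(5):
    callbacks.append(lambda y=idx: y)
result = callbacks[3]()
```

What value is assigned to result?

Step 1: Default argument y=idx captures idx's value at each iteration.
Step 2: callbacks[3] captured y = 3 when idx was 3.
Step 3: result = 3

The answer is 3.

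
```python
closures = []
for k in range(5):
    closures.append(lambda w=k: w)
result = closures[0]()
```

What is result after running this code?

Step 1: Default argument w=k captures k's value at each iteration.
Step 2: closures[0] captured w = 0 when k was 0.
Step 3: result = 0

The answer is 0.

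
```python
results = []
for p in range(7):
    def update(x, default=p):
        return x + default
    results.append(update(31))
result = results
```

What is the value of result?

Step 1: Default argument default=p is evaluated at function definition time.
Step 2: Each iteration creates update with default = current p value.
Step 3: update(31) returns 31 + default. results = [31, 32, 33, 34, 35, 36, 37]

The answer is [31, 32, 33, 34, 35, 36, 37].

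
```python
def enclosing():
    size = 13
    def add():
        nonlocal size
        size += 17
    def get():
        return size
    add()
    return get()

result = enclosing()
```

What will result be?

Step 1: size = 13. add() modifies it via nonlocal, get() reads it.
Step 2: add() makes size = 13 + 17 = 30.
Step 3: get() returns 30. result = 30

The answer is 30.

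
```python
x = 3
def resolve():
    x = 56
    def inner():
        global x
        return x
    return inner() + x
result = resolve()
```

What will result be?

Step 1: Global x = 3. resolve() shadows with local x = 56.
Step 2: inner() uses global keyword, so inner() returns global x = 3.
Step 3: resolve() returns 3 + 56 = 59

The answer is 59.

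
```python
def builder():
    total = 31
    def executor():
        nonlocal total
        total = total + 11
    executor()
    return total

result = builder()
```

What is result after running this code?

Step 1: builder() sets total = 31.
Step 2: executor() uses nonlocal to modify total in builder's scope: total = 31 + 11 = 42.
Step 3: builder() returns the modified total = 42

The answer is 42.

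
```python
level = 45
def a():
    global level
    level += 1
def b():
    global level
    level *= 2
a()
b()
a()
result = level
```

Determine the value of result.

Step 1: level = 45.
Step 2: a(): level = 45 + 1 = 46.
Step 3: b(): level = 46 * 2 = 92.
Step 4: a(): level = 92 + 1 = 93

The answer is 93.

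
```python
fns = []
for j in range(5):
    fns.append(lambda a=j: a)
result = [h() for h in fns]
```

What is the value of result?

Step 1: Default arg a=j captures j at each iteration.
Step 2: Each lambda has its own default: 0, 1, ..., 4.
Step 3: result = [0, 1, 2, 3, 4]

The answer is [0, 1, 2, 3, 4].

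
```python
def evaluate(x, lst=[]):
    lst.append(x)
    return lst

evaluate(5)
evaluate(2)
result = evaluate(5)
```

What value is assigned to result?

Step 1: Mutable default argument gotcha! The list [] is created once.
Step 2: Each call appends to the SAME list: [5], [5, 2], [5, 2, 5].
Step 3: result = [5, 2, 5]

The answer is [5, 2, 5].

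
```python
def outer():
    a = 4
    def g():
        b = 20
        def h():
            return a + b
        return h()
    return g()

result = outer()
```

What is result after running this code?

Step 1: outer() defines a = 4. g() defines b = 20.
Step 2: h() accesses both from enclosing scopes: a = 4, b = 20.
Step 3: result = 4 + 20 = 24

The answer is 24.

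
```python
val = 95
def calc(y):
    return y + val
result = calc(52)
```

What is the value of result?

Step 1: val = 95 is defined globally.
Step 2: calc(52) uses parameter y = 52 and looks up val from global scope = 95.
Step 3: result = 52 + 95 = 147

The answer is 147.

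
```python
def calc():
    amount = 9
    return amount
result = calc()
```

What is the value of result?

Step 1: calc() defines amount = 9 in its local scope.
Step 2: return amount finds the local variable amount = 9.
Step 3: result = 9

The answer is 9.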